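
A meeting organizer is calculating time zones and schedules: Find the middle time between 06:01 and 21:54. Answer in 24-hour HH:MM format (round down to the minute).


Start time: 06:01 = 361 minutes from midnight
End time: 21:54 = 1314 minutes from midnight
Sum: 361 + 1314 = 1675
Midpoint: 1675 / 2 = 837 minutes
Convert: 837 / 60 = 13 hours, 57 minutes
Result: 13:57

13:57


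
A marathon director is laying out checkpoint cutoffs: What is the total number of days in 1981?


Year: 1981
Check leap year rules:
Divisible by 4? No
1981 is not a leap year
Days: 365

365


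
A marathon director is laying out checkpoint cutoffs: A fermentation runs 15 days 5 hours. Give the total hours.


Days: 15
Extra hours: 5
Hours per day: 24
Days to hours: 15 x 24 = 360
Total: 360 + 5 = 365

365


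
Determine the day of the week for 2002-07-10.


Date: 2002-07-10
January 1, 2002 is a Tuesday
Day of year: 191
Offset from Jan 1: 190 days
190 mod 7 = 1
Result: Wednesday

Wednesday


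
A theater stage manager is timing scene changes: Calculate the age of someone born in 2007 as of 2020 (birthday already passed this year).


Birth year: 2007
Current year: 2020
Age = current year - birth year
Age = 2020 - 2007 = 13

13


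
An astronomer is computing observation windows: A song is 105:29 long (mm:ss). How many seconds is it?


Minutes: 105
Extra seconds: 29
Seconds per minute: 60
Minutes to seconds: 105 x 60 = 6300
Total: 6300 + 29 = 6329

6329


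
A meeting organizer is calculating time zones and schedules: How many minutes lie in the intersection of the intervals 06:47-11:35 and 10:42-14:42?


Interval A: [407, 695] minutes from midnight
Interval B: [642, 882] minutes from midnight
Overlap start = max(407, 642) = 642
Overlap end = min(695, 882) = 695
Overlap = 695 - 642 = 53 minutes

53


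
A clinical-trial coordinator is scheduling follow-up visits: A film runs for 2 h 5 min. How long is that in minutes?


Hours: 2
Minutes: 5
Convert hours to minutes: 2 x 60 = 120
Add remaining minutes: 120 + 5 = 125

125


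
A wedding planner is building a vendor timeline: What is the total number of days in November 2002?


Month: November
Year: 2002
November is a 30-day month
Total: 30 days

30


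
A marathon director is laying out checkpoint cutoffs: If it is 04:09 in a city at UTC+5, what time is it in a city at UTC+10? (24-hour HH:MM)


Local time: 04:09 at UTC+5 (offset 5h)
Target zone: UTC+10 (offset 10h)
Difference: 10 - (5) = 5 hours
Calculation: 4 + (5) = 9
Result: 09:09

09:09


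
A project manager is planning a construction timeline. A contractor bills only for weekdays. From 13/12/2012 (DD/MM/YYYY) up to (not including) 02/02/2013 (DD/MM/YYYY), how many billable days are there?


Start: 2012-12-13 (Thursday)
End (exclusive): 2013-02-02 (Saturday)
Total calendar days: 51
Full weeks: 51 // 7 = 7 -> 35 weekdays
Remaining 2 days starting on Thursday:
  Thu(w), Fri(w) -> 2 weekdays
Total business days: 35 + 2 = 37

37


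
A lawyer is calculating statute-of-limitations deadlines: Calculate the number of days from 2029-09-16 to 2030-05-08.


Start date: 2029-09-16
End date: 2030-05-08
Sep 2029: +15 days
Oct 2029: +31 days
Nov 2029: +30 days
... (6 more months)
Total: 234 days

234


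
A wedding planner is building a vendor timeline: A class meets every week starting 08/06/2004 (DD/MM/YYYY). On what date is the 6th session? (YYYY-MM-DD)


First occurrence: 2004-06-08 (occurrence 1)
Each occurrence is 7 days after the previous.
Occurrence 6 is 5 weeks after the first.
5 weeks = 35 days
2004-06-08 + 35 days = 2004-07-13

2004-07-13


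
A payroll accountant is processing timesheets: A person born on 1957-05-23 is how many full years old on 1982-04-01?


Birth: 1957-05-23
Reference: 1982-04-01
Year difference: 1982 - 1957 = 25
Has birthday (05-23) occurred by 04-01? No
Birthday not yet reached this year -> subtract 1
Age in full years: 24

24


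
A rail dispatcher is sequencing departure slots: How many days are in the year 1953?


Year: 1953
Check leap year rules:
Divisible by 4? No
1953 is not a leap year
Days: 365

365


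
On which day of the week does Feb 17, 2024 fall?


Date: 2024-02-17
January 1, 2024 is a Monday
Day of year: 48
Offset from Jan 1: 47 days
47 mod 7 = 5
Result: Saturday

Saturday


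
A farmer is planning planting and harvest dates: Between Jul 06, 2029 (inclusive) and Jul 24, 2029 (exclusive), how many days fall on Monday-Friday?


Start: 2029-07-06 (Friday)
End (exclusive): 2029-07-24 (Tuesday)
Total calendar days: 18
Full weeks: 18 // 7 = 2 -> 10 weekdays
Remaining 4 days starting on Friday:
  Fri(w), Sat(-), Sun(-), Mon(w) -> 2 weekdays
Total business days: 10 + 2 = 12

12


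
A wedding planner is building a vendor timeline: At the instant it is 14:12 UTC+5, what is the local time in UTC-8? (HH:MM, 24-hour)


Local time: 14:12 at UTC+5 (offset 5h)
Target zone: UTC-8 (offset -8h)
Difference: -8 - (5) = -13 hours
Calculation: 14 + (-13) = 1
Result: 01:12

01:12


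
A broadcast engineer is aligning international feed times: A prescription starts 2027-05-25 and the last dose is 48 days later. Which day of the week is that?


Start: 2027-05-25 (Tuesday)
Step 1 - find target date: add 48 days
  2027-05-25 + 48 days = 2027-07-12
Step 2 - day of week:
  48 mod 7 = 6
  Tuesday + 6 days -> Monday
Result: Monday (2027-07-12)

Monday


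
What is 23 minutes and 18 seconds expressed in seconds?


Minutes: 23
Extra seconds: 18
Seconds per minute: 60
Minutes to seconds: 23 x 60 = 1380
Total: 1380 + 18 = 1398

1398


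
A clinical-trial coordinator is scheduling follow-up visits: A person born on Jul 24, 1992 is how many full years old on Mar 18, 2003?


Birth: 1992-07-24
Reference: 2003-03-18
Year difference: 2003 - 1992 = 11
Has birthday (07-24) occurred by 03-18? No
Birthday not yet reached this year -> subtract 1
Age in full years: 10

10


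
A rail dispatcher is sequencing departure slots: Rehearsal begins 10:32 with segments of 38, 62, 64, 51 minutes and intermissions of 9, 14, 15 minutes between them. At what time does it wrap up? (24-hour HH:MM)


Start: 10:32 = 632 min from midnight
  after task 1 (38 min): 11:10
  after break (9 min): 11:19
  after task 2 (62 min): 12:21
  after break (14 min): 12:35
  after task 3 (64 min): 13:39
  after break (15 min): 13:54
  after task 4 (51 min): 14:45
Total elapsed: 253 minutes
End time: 14:45

14:45


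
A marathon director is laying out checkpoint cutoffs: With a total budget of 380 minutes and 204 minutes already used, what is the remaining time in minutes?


Total budget: 380 minutes
Time used: 204 minutes
Remaining: 380 - 204 = 176 minutes
Percent used: 53.7%
Percent remaining: 46.3%

176


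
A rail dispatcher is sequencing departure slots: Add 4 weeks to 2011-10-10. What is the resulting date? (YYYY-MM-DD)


Start: 2011-10-10
Weeks to add: 4
Convert to days: 4 x 7 = 28 days
Add 28 days to 2011-10-10
Result: 2011-11-07

2011-11-07


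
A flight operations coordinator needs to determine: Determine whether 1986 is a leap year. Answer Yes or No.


Year: 1986
Divisible by 4? 1986 / 4 = 496.5 -> No
Not divisible by 4, so NOT a leap year

No


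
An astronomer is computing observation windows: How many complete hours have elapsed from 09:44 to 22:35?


Start: 09:44
End: 22:35
Hour difference: 22 - 9 = 13 hours
Minute difference: 35 - 44 = -9 minutes
Total minutes: 771
Complete hours: 771 / 60 = 12 (remainder 51)

12


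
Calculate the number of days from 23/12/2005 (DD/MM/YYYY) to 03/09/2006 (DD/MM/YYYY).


Start date: 2005-12-23
End date: 2006-09-03
Dec 2005: +9 days
Jan 2006: +31 days
Feb 2006: +28 days
... (7 more months)
Total: 254 days

254


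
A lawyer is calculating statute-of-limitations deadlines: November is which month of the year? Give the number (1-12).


Calendar month order:
10. October
11. November <--
12. December
November is month number 11

11


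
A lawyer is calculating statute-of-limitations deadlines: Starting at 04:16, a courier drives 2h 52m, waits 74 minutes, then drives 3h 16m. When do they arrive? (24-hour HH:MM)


Depart: 04:16
Leg 1: +172 min -> 07:08
Layover: +74 min -> 08:22
Leg 2: +196 min -> 11:38
Total travel: 442 minutes = 7h 22m
Arrival: 11:38

11:38


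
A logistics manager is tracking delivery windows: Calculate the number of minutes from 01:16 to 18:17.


Start time: 01:16 = 76 minutes from midnight
End time: 18:17 = 1097 minutes from midnight
Difference: 1097 - 76 = 1021 minutes
That is 17 hours and 1 minutes

1021


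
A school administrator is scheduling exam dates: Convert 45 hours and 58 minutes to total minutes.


Hours: 45
Extra minutes: 58
Minutes per hour: 60
Hours to minutes: 45 x 60 = 2700
Total: 2700 + 58 = 2758

2758


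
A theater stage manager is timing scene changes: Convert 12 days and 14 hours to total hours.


Days: 12
Extra hours: 14
Hours per day: 24
Days to hours: 12 x 24 = 288
Total: 288 + 14 = 302

302


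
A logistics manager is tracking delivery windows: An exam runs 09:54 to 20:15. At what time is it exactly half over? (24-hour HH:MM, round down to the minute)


Start time: 09:54 = 594 minutes from midnight
End time: 20:15 = 1215 minutes from midnight
Sum: 594 + 1215 = 1809
Midpoint: 1809 / 2 = 904 minutes
Convert: 904 / 60 = 15 hours, 4 minutes
Result: 15:04

15:04


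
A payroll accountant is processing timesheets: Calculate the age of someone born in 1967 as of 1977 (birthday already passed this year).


Birth year: 1967
Current year: 1977
Age = current year - birth year
Age = 1977 - 1967 = 10

10


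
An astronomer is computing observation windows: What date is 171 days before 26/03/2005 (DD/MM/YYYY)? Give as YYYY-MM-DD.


Start: 2005-03-26
Subtracting 171 days
Days already passed in March: 26
After going back through March: 145 more days to subtract
February 2005: 28 days, 117 remaining
January 2005: 31 days, 86 remaining
December 2004: 31 days, 55 remaining
November 2004: 30 days, 25 remaining
Result: 2004-10-06

2004-10-06


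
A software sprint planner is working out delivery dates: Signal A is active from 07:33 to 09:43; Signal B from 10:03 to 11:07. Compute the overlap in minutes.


Interval A: [453, 583] minutes from midnight
Interval B: [603, 667] minutes from midnight
Overlap start = max(453, 603) = 603
Overlap end = min(583, 667) = 583
End <= start, so the intervals do not overlap: 0 minutes

0


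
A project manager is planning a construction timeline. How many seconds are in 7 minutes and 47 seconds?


Minutes: 7
Seconds: 47
Convert minutes to seconds: 7 x 60 = 420
Add remaining seconds: 420 + 47 = 467

467


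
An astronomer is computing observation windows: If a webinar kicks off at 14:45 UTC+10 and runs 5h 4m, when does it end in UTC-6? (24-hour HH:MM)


Start: 14:45 in UTC+10
Step 1 - add duration:
  minutes: 45 + 4 = 49
  hours: 14 + 5 + 0 = 19
  end in UTC+10: 19:49
Step 2 - convert UTC+10 -> UTC-6:
  offset difference: -6 - (10) = -16 hours
  19 + (-16) = 3 -> mod 24 = 3
Result: 03:49 in UTC-6

03:49


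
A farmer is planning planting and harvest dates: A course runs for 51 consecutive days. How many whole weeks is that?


Total days: 51
Days per week: 7
Division: 51 / 7 = 7 remainder 2
Complete weeks: 7
Remaining days: 2

7


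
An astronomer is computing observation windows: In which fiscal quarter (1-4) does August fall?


Month: August (month 8)
Q1: January-March (months 1-3)
Q2: April-June (months 4-6)
Q3: July-September (months 7-9)
Q4: October-December (months 10-12)
Month 8 falls in Q3

3


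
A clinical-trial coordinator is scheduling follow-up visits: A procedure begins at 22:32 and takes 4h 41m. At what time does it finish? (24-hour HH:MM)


Start time: 22:32
Adding: 4 hours 41 minutes
Minutes: 32 + 41 = 73
Minute overflow: 73 >= 60, so carry 1 hour, minutes = 13
Hours: 22 + 4 + 1 = 27
Hour wraparound: 27 mod 24 = 3
Result: 03:13

03:13


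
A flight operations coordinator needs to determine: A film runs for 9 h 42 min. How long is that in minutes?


Hours: 9
Minutes: 42
Convert hours to minutes: 9 x 60 = 540
Add remaining minutes: 540 + 42 = 582

582


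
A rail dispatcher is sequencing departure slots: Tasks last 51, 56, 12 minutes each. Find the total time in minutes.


Durations: 51, 56, 12
Running sum: 51
+ 56 = 107
+ 12 = 119
Total duration: 119 minutes
That is 1 hours and 59 minutes

119


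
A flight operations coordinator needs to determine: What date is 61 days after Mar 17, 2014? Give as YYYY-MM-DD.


Start: 2014-03-17
Adding 61 days
Days remaining in March: 14
After March: 47 days still to add
April 2014: 30 days, 17 remaining
May 2014 has 31 days, need 17
Result: 2014-05-17

2014-05-17


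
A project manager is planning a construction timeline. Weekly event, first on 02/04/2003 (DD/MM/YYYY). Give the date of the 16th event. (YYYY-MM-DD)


First occurrence: 2003-04-02 (occurrence 1)
Each occurrence is 7 days after the previous.
Occurrence 16 is 15 weeks after the first.
15 weeks = 105 days
2003-04-02 + 105 days = 2003-07-16

2003-07-16


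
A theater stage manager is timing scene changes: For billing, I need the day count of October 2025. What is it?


Month: October
Year: 2025
October is a 31-day month
Total: 31 days

31


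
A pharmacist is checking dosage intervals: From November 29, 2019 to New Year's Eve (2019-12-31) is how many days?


Start: November 29, 2019
End: December 31, 2019
Days left in November: 1
December: 31
Sum of remaining months: 31
Total: 1 + 31 = 32

32


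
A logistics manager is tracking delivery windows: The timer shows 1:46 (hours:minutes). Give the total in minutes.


Hours: 1
Minutes: 46
Convert hours to minutes: 1 x 60 = 60
Add remaining minutes: 60 + 46 = 106

106


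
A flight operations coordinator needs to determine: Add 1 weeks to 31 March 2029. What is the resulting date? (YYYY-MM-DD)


Start: 2029-03-31
Weeks to add: 1
Convert to days: 1 x 7 = 7 days
Add 7 days to 2029-03-31
Result: 2029-04-07

2029-04-07


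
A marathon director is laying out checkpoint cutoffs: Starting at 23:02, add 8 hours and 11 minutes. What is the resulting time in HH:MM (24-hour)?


Start time: 23:02
Adding: 8 hours 11 minutes
Minutes: 2 + 11 = 13
Hours: 23 + 8 + 0 = 31
Hour wraparound: 31 mod 24 = 7
Result: 07:13

07:13


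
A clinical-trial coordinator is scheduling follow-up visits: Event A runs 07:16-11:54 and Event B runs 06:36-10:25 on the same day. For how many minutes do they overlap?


Interval A: [436, 714] minutes from midnight
Interval B: [396, 625] minutes from midnight
Overlap start = max(436, 396) = 436
Overlap end = min(714, 625) = 625
Overlap = 625 - 436 = 189 minutes

189


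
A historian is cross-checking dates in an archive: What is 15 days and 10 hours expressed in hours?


Days: 15
Extra hours: 10
Hours per day: 24
Days to hours: 15 x 24 = 360
Total: 360 + 10 = 370

370


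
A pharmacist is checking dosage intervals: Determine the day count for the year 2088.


Year: 2088
Check leap year rules:
Divisible by 4? Yes
Divisible by 100? No
2088 is a leap year
Days: 366

366


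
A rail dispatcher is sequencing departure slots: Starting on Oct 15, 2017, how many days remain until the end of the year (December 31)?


Start: October 15, 2017
End: December 31, 2017
Days left in October: 16
November: 30
December: 31
Sum of remaining months: 61
Total: 16 + 61 = 77

77


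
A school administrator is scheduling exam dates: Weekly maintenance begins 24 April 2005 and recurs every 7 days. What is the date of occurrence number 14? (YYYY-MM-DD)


First occurrence: 2005-04-24 (occurrence 1)
Each occurrence is 7 days after the previous.
Occurrence 14 is 13 weeks after the first.
13 weeks = 91 days
2005-04-24 + 91 days = 2005-07-24

2005-07-24


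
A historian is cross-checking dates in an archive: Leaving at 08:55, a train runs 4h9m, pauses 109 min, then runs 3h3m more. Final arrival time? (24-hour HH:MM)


Depart: 08:55
Leg 1: +249 min -> 13:04
Layover: +109 min -> 14:53
Leg 2: +183 min -> 17:56
Total travel: 541 minutes = 9h 1m
Arrival: 17:56

17:56


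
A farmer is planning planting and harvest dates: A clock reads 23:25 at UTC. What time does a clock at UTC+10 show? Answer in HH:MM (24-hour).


Local time: 23:25 at UTC (offset 0h)
Target zone: UTC+10 (offset 10h)
Difference: 10 - (0) = 10 hours
Calculation: 23 + (10) = 33
Wraparound: (33) mod 24 = 9
Result: 09:25

09:25


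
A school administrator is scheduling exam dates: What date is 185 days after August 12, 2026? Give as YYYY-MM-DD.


Start: 2026-08-12
Adding 185 days
Days remaining in August: 19
After August: 166 days still to add
September 2026: 30 days, 136 remaining
October 2026: 31 days, 105 remaining
November 2026: 30 days, 75 remaining
December 2026: 31 days, 44 remaining
Result: 2027-02-13

2027-02-13


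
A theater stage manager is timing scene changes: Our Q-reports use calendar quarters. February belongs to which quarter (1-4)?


Month: February (month 2)
Q1: January-March (months 1-3)
Q2: April-June (months 4-6)
Q3: July-September (months 7-9)
Q4: October-December (months 10-12)
Month 2 falls in Q1

1


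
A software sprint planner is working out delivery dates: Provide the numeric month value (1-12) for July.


Calendar month order:
6. June
7. July <--
8. August
July is month number 7

7


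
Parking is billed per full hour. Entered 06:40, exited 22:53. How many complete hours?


Start: 06:40
End: 22:53
Hour difference: 22 - 6 = 16 hours
Minute difference: 53 - 40 = 13 minutes
Total minutes: 973
Complete hours: 973 / 60 = 16 (remainder 13)

16


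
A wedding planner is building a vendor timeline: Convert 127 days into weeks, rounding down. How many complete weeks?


Total days: 127
Days per week: 7
Division: 127 / 7 = 18 remainder 1
Complete weeks: 18
Remaining days: 1

18


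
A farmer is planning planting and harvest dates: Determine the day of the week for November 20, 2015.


Date: 2015-11-20
January 1, 2015 is a Thursday
Day of year: 324
Offset from Jan 1: 323 days
323 mod 7 = 1
Result: Friday

Friday


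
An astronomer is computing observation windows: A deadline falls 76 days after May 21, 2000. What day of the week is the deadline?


Start: 2000-05-21 (Sunday)
Step 1 - find target date: add 76 days
  2000-05-21 + 76 days = 2000-08-05
Step 2 - day of week:
  76 mod 7 = 6
  Sunday + 6 days -> Saturday
Result: Saturday (2000-08-05)

Saturday


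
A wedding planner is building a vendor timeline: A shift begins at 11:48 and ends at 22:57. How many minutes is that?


Start time: 11:48 = 708 minutes from midnight
End time: 22:57 = 1377 minutes from midnight
Difference: 1377 - 708 = 669 minutes
That is 11 hours and 9 minutes

669


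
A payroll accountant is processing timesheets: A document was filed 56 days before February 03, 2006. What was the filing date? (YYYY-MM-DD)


Start: 2006-02-03
Subtracting 56 days
Days already passed in February: 3
After going back through February: 53 more days to subtract
January 2006: 31 days, 22 remaining
December 2005 has 31 days, need 22
Result: 2005-12-09

2005-12-09


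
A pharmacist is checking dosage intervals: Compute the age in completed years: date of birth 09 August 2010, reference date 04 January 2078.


Birth: 2010-08-09
Reference: 2078-01-04
Year difference: 2078 - 2010 = 68
Has birthday (08-09) occurred by 01-04? No
Birthday not yet reached this year -> subtract 1
Age in full years: 67

67


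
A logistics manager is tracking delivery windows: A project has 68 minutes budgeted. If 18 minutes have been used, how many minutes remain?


Total budget: 68 minutes
Time used: 18 minutes
Remaining: 68 - 18 = 50 minutes
Percent used: 26.5%
Percent remaining: 73.5%

50


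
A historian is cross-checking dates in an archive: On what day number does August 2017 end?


Month: August
Year: 2017
August is a 31-day month
Total: 31 days

31


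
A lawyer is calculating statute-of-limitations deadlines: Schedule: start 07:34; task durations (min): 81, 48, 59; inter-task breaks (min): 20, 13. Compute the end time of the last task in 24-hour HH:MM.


Start: 07:34 = 454 min from midnight
  after task 1 (81 min): 08:55
  after break (20 min): 09:15
  after task 2 (48 min): 10:03
  after break (13 min): 10:16
  after task 3 (59 min): 11:15
Total elapsed: 221 minutes
End time: 11:15

11:15


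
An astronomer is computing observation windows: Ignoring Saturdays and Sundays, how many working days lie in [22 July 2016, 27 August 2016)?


Start: 2016-07-22 (Friday)
End (exclusive): 2016-08-27 (Saturday)
Total calendar days: 36
Full weeks: 36 // 7 = 5 -> 25 weekdays
Remaining 1 days starting on Friday:
  Fri(w) -> 1 weekdays
Total business days: 25 + 1 = 26

26


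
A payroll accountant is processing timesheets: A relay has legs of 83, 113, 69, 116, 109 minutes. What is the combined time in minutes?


Durations: 83, 113, 69, 116, 109
Running sum: 83
+ 113 = 196
+ 69 = 265
+ 116 = 381
+ 109 = 490
Total duration: 490 minutes
That is 8 hours and 10 minutes

490


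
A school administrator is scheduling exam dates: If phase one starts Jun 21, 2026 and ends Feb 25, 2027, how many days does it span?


Start date: 2026-06-21
End date: 2027-02-25
Jun 2026: +10 days
Jul 2026: +31 days
Aug 2026: +31 days
... (6 more months)
Total: 249 days

249


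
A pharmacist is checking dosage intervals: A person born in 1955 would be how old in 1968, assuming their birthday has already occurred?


Birth year: 1955
Current year: 1968
Age = current year - birth year
Age = 1968 - 1955 = 13

13


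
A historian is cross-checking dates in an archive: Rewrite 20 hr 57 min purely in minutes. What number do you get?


Hours: 20
Extra minutes: 57
Minutes per hour: 60
Hours to minutes: 20 x 60 = 1200
Total: 1200 + 57 = 1257

1257


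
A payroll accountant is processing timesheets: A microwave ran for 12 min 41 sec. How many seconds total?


Minutes: 12
Extra seconds: 41
Seconds per minute: 60
Minutes to seconds: 12 x 60 = 720
Total: 720 + 41 = 761

761


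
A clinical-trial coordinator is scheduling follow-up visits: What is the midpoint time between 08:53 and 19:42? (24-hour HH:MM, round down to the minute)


Start time: 08:53 = 533 minutes from midnight
End time: 19:42 = 1182 minutes from midnight
Sum: 533 + 1182 = 1715
Midpoint: 1715 / 2 = 857 minutes
Convert: 857 / 60 = 14 hours, 17 minutes
Result: 14:17

14:17


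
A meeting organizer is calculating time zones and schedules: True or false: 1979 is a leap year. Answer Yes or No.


Year: 1979
Divisible by 4? 1979 / 4 = 494.75 -> No
Not divisible by 4, so NOT a leap year

No


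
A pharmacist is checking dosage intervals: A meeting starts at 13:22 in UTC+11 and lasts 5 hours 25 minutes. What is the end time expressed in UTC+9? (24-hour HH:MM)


Start: 13:22 in UTC+11
Step 1 - add duration:
  minutes: 22 + 25 = 47
  hours: 13 + 5 + 0 = 18
  end in UTC+11: 18:47
Step 2 - convert UTC+11 -> UTC+9:
  offset difference: 9 - (11) = -2 hours
  18 + (-2) = 16 -> mod 24 = 16
Result: 16:47 in UTC+9

16:47


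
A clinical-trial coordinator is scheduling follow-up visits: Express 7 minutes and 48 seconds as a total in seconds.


Minutes: 7
Seconds: 48
Convert minutes to seconds: 7 x 60 = 420
Add remaining seconds: 420 + 48 = 468

468


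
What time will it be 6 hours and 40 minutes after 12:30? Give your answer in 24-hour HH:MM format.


Start time: 12:30
Adding: 6 hours 40 minutes
Minutes: 30 + 40 = 70
Minute overflow: 70 >= 60, so carry 1 hour, minutes = 10
Hours: 12 + 6 + 1 = 19
Result: 19:10

19:10


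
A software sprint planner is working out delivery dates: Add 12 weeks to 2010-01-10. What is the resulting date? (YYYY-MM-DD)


Start: 2010-01-10
Weeks to add: 12
Convert to days: 12 x 7 = 84 days
Add 84 days to 2010-01-10
Result: 2010-04-04

2010-04-04


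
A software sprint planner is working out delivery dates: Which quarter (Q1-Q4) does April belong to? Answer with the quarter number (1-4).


Month: April (month 4)
Q1: January-March (months 1-3)
Q2: April-June (months 4-6)
Q3: July-September (months 7-9)
Q4: October-December (months 10-12)
Month 4 falls in Q2

2


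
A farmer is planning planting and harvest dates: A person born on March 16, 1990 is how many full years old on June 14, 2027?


Birth: 1990-03-16
Reference: 2027-06-14
Year difference: 2027 - 1990 = 37
Has birthday (03-16) occurred by 06-14? Yes
Age in full years: 37

37


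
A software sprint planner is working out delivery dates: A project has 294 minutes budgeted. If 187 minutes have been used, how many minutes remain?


Total budget: 294 minutes
Time used: 187 minutes
Remaining: 294 - 187 = 107 minutes
Percent used: 63.6%
Percent remaining: 36.4%

107


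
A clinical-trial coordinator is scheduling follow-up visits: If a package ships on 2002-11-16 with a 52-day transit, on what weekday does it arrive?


Start: 2002-11-16 (Saturday)
Step 1 - find target date: add 52 days
  2002-11-16 + 52 days = 2003-01-07
Step 2 - day of week:
  52 mod 7 = 3
  Saturday + 3 days -> Tuesday
Result: Tuesday (2003-01-07)

Tuesday


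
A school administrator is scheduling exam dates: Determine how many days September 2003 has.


Month: September
Year: 2003
September is a 30-day month
Total: 30 days

30


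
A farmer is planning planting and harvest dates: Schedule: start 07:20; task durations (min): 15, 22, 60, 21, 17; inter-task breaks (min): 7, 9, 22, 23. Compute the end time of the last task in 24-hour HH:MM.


Start: 07:20 = 440 min from midnight
  after task 1 (15 min): 07:35
  after break (7 min): 07:42
  after task 2 (22 min): 08:04
  after break (9 min): 08:13
  after task 3 (60 min): 09:13
  after break (22 min): 09:35
  after task 4 (21 min): 09:56
  after break (23 min): 10:19
  after task 5 (17 min): 10:36
Total elapsed: 196 minutes
End time: 10:36

10:36


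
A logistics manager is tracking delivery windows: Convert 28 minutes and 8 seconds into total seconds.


Minutes: 28
Seconds: 8
Convert minutes to seconds: 28 x 60 = 1680
Add remaining seconds: 1680 + 8 = 1688

1688


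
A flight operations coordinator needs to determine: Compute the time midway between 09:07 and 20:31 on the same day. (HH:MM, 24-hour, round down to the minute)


Start time: 09:07 = 547 minutes from midnight
End time: 20:31 = 1231 minutes from midnight
Sum: 547 + 1231 = 1778
Midpoint: 1778 / 2 = 889 minutes
Convert: 889 / 60 = 14 hours, 49 minutes
Result: 14:49

14:49


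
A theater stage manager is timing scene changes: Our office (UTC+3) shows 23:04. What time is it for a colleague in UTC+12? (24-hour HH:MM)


Local time: 23:04 at UTC+3 (offset 3h)
Target zone: UTC+12 (offset 12h)
Difference: 12 - (3) = 9 hours
Calculation: 23 + (9) = 32
Wraparound: (32) mod 24 = 8
Result: 08:04

08:04


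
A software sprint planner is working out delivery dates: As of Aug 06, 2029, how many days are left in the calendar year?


Start: August 06, 2029
End: December 31, 2029
Days left in August: 25
September: 30
October: 31
November: 30
December: 31
Sum of remaining months: 122
Total: 25 + 122 = 147

147


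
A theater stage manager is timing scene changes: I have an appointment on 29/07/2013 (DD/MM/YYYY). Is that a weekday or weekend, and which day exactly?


Date: 2013-07-29
January 1, 2013 is a Tuesday
Day of year: 210
Offset from Jan 1: 209 days
209 mod 7 = 6
Result: Monday

Monday


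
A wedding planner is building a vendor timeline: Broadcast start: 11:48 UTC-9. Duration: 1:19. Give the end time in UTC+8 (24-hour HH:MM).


Start: 11:48 in UTC-9
Step 1 - add duration:
  minutes: 48 + 19 = 67 (carry 1h)
  hours: 11 + 1 + 1 = 13
  end in UTC-9: 13:07
Step 2 - convert UTC-9 -> UTC+8:
  offset difference: 8 - (-9) = 17 hours
  13 + (17) = 30 -> mod 24 = 6
Result: 06:07 in UTC+8

06:07


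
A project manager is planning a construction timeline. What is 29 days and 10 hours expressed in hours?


Days: 29
Extra hours: 10
Hours per day: 24
Days to hours: 29 x 24 = 696
Total: 696 + 10 = 706

706


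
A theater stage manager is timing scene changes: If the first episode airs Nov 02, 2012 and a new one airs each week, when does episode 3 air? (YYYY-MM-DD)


First occurrence: 2012-11-02 (occurrence 1)
Each occurrence is 7 days after the previous.
Occurrence 3 is 2 weeks after the first.
2 weeks = 14 days
2012-11-02 + 14 days = 2012-11-16

2012-11-16


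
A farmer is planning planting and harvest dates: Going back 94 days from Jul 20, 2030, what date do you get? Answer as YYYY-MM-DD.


Start: 2030-07-20
Subtracting 94 days
Days already passed in July: 20
After going back through July: 74 more days to subtract
June 2030: 30 days, 44 remaining
May 2030: 31 days, 13 remaining
April 2030 has 30 days, need 13
Result: 2030-04-17

2030-04-17


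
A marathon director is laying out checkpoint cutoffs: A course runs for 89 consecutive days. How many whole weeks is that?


Total days: 89
Days per week: 7
Division: 89 / 7 = 12 remainder 5
Complete weeks: 12
Remaining days: 5

12


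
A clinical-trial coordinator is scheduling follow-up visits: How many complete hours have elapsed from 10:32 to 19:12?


Start: 10:32
End: 19:12
Hour difference: 19 - 10 = 9 hours
Minute difference: 12 - 32 = -20 minutes
Total minutes: 520
Complete hours: 520 / 60 = 8 (remainder 40)

8


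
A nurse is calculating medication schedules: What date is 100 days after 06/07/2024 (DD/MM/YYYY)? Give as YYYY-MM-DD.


Start: 2024-07-06
Adding 100 days
Days remaining in July: 25
After July: 75 days still to add
August 2024: 31 days, 44 remaining
September 2024: 30 days, 14 remaining
October 2024 has 31 days, need 14
Result: 2024-10-14

2024-10-14


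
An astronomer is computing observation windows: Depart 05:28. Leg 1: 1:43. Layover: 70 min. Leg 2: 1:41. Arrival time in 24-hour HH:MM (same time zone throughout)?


Depart: 05:28
Leg 1: +103 min -> 07:11
Layover: +70 min -> 08:21
Leg 2: +101 min -> 10:02
Total travel: 274 minutes = 4h 34m
Arrival: 10:02

10:02


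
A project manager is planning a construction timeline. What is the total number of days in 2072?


Year: 2072
Check leap year rules:
Divisible by 4? Yes
Divisible by 100? No
2072 is a leap year
Days: 366

366


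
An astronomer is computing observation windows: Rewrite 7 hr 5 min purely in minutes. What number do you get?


Hours: 7
Extra minutes: 5
Minutes per hour: 60
Hours to minutes: 7 x 60 = 420
Total: 420 + 5 = 425

425


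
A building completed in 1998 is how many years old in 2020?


Birth year: 1998
Current year: 2020
Age = current year - birth year
Age = 2020 - 1998 = 22

22


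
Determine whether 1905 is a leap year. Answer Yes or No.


Year: 1905
Divisible by 4? 1905 / 4 = 476.25 -> No
Not divisible by 4, so NOT a leap year

No


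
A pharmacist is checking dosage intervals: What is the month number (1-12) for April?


Calendar month order:
3. March
4. April <--
5. May
April is month number 4

4


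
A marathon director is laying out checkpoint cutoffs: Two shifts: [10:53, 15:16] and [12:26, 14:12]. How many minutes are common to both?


Interval A: [653, 916] minutes from midnight
Interval B: [746, 852] minutes from midnight
Overlap start = max(653, 746) = 746
Overlap end = min(916, 852) = 852
Overlap = 852 - 746 = 106 minutes

106


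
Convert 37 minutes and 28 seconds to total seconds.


Minutes: 37
Extra seconds: 28
Seconds per minute: 60
Minutes to seconds: 37 x 60 = 2220
Total: 2220 + 28 = 2248

2248


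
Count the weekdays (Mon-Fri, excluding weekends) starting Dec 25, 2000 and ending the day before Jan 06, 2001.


Start: 2000-12-25 (Monday)
End (exclusive): 2001-01-06 (Saturday)
Total calendar days: 12
Full weeks: 12 // 7 = 1 -> 5 weekdays
Remaining 5 days starting on Monday:
  Mon(w), Tue(w), Wed(w), Thu(w), Fri(w) -> 5 weekdays
Total business days: 5 + 5 = 10

10


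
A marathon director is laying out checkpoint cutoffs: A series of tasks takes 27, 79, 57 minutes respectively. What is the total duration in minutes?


Durations: 27, 79, 57
Running sum: 27
+ 79 = 106
+ 57 = 163
Total duration: 163 minutes
That is 2 hours and 43 minutes

163


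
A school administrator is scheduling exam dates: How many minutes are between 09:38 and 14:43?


Start time: 09:38 = 578 minutes from midnight
End time: 14:43 = 883 minutes from midnight
Difference: 883 - 578 = 305 minutes
That is 5 hours and 5 minutes

305


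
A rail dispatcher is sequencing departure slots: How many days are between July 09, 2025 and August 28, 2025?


Start date: 2025-07-09
End date: 2025-08-28
Jul 2025: +23 days
Aug 2025: +27 days
Total: 50 days

50


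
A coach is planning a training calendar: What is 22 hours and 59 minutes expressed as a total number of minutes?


Hours: 22
Minutes: 59
Convert hours to minutes: 22 x 60 = 1320
Add remaining minutes: 1320 + 59 = 1379

1379


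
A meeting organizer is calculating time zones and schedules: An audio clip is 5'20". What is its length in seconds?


Minutes: 5
Seconds: 20
Convert minutes to seconds: 5 x 60 = 300
Add remaining seconds: 300 + 20 = 320

320


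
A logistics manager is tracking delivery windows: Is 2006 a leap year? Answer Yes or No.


Year: 2006
Divisible by 4? 2006 / 4 = 501.5 -> No
Not divisible by 4, so NOT a leap year

No


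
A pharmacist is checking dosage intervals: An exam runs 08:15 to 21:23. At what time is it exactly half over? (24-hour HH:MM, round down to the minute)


Start time: 08:15 = 495 minutes from midnight
End time: 21:23 = 1283 minutes from midnight
Sum: 495 + 1283 = 1778
Midpoint: 1778 / 2 = 889 minutes
Convert: 889 / 60 = 14 hours, 49 minutes
Result: 14:49

14:49


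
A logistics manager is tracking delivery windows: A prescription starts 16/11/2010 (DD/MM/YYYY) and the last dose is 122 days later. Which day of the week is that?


Start: 2010-11-16 (Tuesday)
Step 1 - find target date: add 122 days
  2010-11-16 + 122 days = 2011-03-18
Step 2 - day of week:
  122 mod 7 = 3
  Tuesday + 3 days -> Friday
Result: Friday (2011-03-18)

Friday


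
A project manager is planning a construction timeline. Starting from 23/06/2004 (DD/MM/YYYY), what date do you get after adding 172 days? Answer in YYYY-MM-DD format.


Start: 2004-06-23
Adding 172 days
Days remaining in June: 7
After June: 165 days still to add
July 2004: 31 days, 134 remaining
August 2004: 31 days, 103 remaining
September 2004: 30 days, 73 remaining
October 2004: 31 days, 42 remaining
Result: 2004-12-12

2004-12-12


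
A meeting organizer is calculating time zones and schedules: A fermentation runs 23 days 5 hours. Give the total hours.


Days: 23
Extra hours: 5
Hours per day: 24
Days to hours: 23 x 24 = 552
Total: 552 + 5 = 557

557


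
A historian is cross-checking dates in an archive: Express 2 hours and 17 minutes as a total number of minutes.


Hours: 2
Extra minutes: 17
Minutes per hour: 60
Hours to minutes: 2 x 60 = 120
Total: 120 + 17 = 137

137


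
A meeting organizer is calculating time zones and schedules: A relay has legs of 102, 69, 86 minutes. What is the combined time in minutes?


Durations: 102, 69, 86
Running sum: 102
+ 69 = 171
+ 86 = 257
Total duration: 257 minutes
That is 4 hours and 17 minutes

257


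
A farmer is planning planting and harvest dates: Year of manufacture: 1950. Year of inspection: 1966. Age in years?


Birth year: 1950
Current year: 1966
Age = current year - birth year
Age = 1966 - 1950 = 16

16


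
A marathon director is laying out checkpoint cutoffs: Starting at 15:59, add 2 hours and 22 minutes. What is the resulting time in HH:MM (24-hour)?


Start time: 15:59
Adding: 2 hours 22 minutes
Minutes: 59 + 22 = 81
Minute overflow: 81 >= 60, so carry 1 hour, minutes = 21
Hours: 15 + 2 + 1 = 18
Result: 18:21

18:21


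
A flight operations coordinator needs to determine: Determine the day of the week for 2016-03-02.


Date: 2016-03-02
January 1, 2016 is a Friday
Day of year: 62
Offset from Jan 1: 61 days
61 mod 7 = 5
Result: Wednesday

Wednesday


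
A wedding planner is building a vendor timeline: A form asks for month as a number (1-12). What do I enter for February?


Calendar month order:
1. January
2. February <--
3. March
February is month number 2

2


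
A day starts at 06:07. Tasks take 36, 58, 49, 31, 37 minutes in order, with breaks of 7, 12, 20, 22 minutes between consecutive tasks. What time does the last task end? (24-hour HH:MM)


Start: 06:07 = 367 min from midnight
  after task 1 (36 min): 06:43
  after break (7 min): 06:50
  after task 2 (58 min): 07:48
  after break (12 min): 08:00
  after task 3 (49 min): 08:49
  after break (20 min): 09:09
  after task 4 (31 min): 09:40
  after break (22 min): 10:02
  after task 5 (37 min): 10:39
Total elapsed: 272 minutes
End time: 10:39

10:39


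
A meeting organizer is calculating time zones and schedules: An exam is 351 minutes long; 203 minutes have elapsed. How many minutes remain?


Total budget: 351 minutes
Time used: 203 minutes
Remaining: 351 - 203 = 148 minutes
Percent used: 57.8%
Percent remaining: 42.2%

148


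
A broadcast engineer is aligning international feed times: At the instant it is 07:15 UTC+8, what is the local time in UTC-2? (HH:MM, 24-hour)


Local time: 07:15 at UTC+8 (offset 8h)
Target zone: UTC-2 (offset -2h)
Difference: -2 - (8) = -10 hours
Calculation: 7 + (-10) = -3
Wraparound: (-3) mod 24 = 21
Result: 21:15

21:15


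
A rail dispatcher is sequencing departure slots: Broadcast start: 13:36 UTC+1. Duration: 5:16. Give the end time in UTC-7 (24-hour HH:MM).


Start: 13:36 in UTC+1
Step 1 - add duration:
  minutes: 36 + 16 = 52
  hours: 13 + 5 + 0 = 18
  end in UTC+1: 18:52
Step 2 - convert UTC+1 -> UTC-7:
  offset difference: -7 - (1) = -8 hours
  18 + (-8) = 10 -> mod 24 = 10
Result: 10:52 in UTC-7

10:52


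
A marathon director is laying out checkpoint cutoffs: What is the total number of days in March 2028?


Month: March
Year: 2028
March is a 31-day month
Total: 31 days

31


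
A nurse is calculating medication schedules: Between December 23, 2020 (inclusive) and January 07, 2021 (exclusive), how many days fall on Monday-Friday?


Start: 2020-12-23 (Wednesday)
End (exclusive): 2021-01-07 (Thursday)
Total calendar days: 15
Full weeks: 15 // 7 = 2 -> 10 weekdays
Remaining 1 days starting on Wednesday:
  Wed(w) -> 1 weekdays
Total business days: 10 + 1 = 11

11


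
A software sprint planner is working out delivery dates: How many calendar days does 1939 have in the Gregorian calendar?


Year: 1939
Check leap year rules:
Divisible by 4? No
1939 is not a leap year
Days: 365

365


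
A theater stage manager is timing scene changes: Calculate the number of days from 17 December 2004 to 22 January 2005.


Start date: 2004-12-17
End date: 2005-01-22
Dec 2004: +15 days
Jan 2005: +21 days
Total: 36 days

36


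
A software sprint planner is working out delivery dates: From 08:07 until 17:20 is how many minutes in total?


Start time: 08:07 = 487 minutes from midnight
End time: 17:20 = 1040 minutes from midnight
Difference: 1040 - 487 = 553 minutes
That is 9 hours and 13 minutes

553


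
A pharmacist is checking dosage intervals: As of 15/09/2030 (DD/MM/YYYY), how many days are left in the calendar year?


Start: September 15, 2030
End: December 31, 2030
Days left in September: 15
October: 31
November: 30
December: 31
Sum of remaining months: 92
Total: 15 + 92 = 107

107


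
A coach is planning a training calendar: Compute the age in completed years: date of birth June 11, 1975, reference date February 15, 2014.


Birth: 1975-06-11
Reference: 2014-02-15
Year difference: 2014 - 1975 = 39
Has birthday (06-11) occurred by 02-15? No
Birthday not yet reached this year -> subtract 1
Age in full years: 38

38
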